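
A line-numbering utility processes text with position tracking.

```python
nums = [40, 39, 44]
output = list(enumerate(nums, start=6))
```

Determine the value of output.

Step 1: enumerate with start=6:
  (6, 40)
  (7, 39)
  (8, 44)
Therefore output = [(6, 40), (7, 39), (8, 44)].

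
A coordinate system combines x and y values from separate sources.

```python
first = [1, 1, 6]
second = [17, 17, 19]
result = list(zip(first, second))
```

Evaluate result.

Step 1: zip pairs elements at same index:
  Index 0: (1, 17)
  Index 1: (1, 17)
  Index 2: (6, 19)
Therefore result = [(1, 17), (1, 17), (6, 19)].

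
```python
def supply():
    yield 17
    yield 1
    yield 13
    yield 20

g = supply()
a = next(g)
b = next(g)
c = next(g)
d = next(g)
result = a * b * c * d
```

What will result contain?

Step 1: Create generator and consume all values:
  a = next(g) = 17
  b = next(g) = 1
  c = next(g) = 13
  d = next(g) = 20
Step 2: result = 17 * 1 * 13 * 20 = 4420.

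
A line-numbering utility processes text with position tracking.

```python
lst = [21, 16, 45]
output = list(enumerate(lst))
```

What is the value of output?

Step 1: enumerate pairs each element with its index:
  (0, 21)
  (1, 16)
  (2, 45)
Therefore output = [(0, 21), (1, 16), (2, 45)].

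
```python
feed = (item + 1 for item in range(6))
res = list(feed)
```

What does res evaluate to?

Step 1: For each item in range(6), compute item+1:
  item=0: 0+1 = 1
  item=1: 1+1 = 2
  item=2: 2+1 = 3
  item=3: 3+1 = 4
  item=4: 4+1 = 5
  item=5: 5+1 = 6
Therefore res = [1, 2, 3, 4, 5, 6].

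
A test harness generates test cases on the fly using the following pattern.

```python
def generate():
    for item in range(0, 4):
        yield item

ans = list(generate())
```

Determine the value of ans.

Step 1: The generator yields each value from range(0, 4).
Step 2: list() consumes all yields: [0, 1, 2, 3].
Therefore ans = [0, 1, 2, 3].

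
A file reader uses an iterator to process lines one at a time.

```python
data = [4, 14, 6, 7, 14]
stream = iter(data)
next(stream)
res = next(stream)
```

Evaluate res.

Step 1: Create iterator over [4, 14, 6, 7, 14].
Step 2: next() consumes 4.
Step 3: next() returns 14.
Therefore res = 14.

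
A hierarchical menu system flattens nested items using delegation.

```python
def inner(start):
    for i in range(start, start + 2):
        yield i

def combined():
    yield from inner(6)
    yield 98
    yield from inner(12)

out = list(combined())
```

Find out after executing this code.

Step 1: combined() delegates to inner(6):
  yield 6
  yield 7
Step 2: yield 98
Step 3: Delegates to inner(12):
  yield 12
  yield 13
Therefore out = [6, 7, 98, 12, 13].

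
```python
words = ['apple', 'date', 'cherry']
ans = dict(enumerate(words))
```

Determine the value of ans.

Step 1: enumerate pairs indices with words:
  0 -> 'apple'
  1 -> 'date'
  2 -> 'cherry'
Therefore ans = {0: 'apple', 1: 'date', 2: 'cherry'}.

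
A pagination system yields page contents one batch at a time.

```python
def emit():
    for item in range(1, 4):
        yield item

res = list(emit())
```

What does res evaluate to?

Step 1: The generator yields each value from range(1, 4).
Step 2: list() consumes all yields: [1, 2, 3].
Therefore res = [1, 2, 3].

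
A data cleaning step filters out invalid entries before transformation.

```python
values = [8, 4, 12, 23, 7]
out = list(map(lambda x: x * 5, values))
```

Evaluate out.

Step 1: Apply lambda x: x * 5 to each element:
  8 -> 40
  4 -> 20
  12 -> 60
  23 -> 115
  7 -> 35
Therefore out = [40, 20, 60, 115, 35].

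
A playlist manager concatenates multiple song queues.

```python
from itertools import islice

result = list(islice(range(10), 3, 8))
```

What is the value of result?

Step 1: islice(range(10), 3, 8) takes elements at indices [3, 8).
Step 2: Elements: [3, 4, 5, 6, 7].
Therefore result = [3, 4, 5, 6, 7].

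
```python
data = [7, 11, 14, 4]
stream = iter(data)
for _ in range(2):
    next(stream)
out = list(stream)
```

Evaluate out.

Step 1: Create iterator over [7, 11, 14, 4].
Step 2: Advance 2 positions (consuming [7, 11]).
Step 3: list() collects remaining elements: [14, 4].
Therefore out = [14, 4].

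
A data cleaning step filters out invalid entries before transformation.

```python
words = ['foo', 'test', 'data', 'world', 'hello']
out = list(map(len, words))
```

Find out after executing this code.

Step 1: Map len() to each word:
  'foo' -> 3
  'test' -> 4
  'data' -> 4
  'world' -> 5
  'hello' -> 5
Therefore out = [3, 4, 4, 5, 5].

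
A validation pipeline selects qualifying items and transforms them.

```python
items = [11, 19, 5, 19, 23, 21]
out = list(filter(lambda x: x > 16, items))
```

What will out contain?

Step 1: Filter elements > 16:
  11: removed
  19: kept
  5: removed
  19: kept
  23: kept
  21: kept
Therefore out = [19, 19, 23, 21].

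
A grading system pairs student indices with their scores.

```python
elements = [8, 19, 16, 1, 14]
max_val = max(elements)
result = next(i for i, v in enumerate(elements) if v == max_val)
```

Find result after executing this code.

Step 1: max([8, 19, 16, 1, 14]) = 19.
Step 2: Find first index where value == 19:
  Index 0: 8 != 19
  Index 1: 19 == 19, found!
Therefore result = 1.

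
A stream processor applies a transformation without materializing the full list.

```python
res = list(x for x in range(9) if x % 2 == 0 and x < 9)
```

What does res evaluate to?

Step 1: Filter range(9) where x % 2 == 0 and x < 9:
  x=0: both conditions met, included
  x=1: excluded (1 % 2 != 0)
  x=2: both conditions met, included
  x=3: excluded (3 % 2 != 0)
  x=4: both conditions met, included
  x=5: excluded (5 % 2 != 0)
  x=6: both conditions met, included
  x=7: excluded (7 % 2 != 0)
  x=8: both conditions met, included
Therefore res = [0, 2, 4, 6, 8].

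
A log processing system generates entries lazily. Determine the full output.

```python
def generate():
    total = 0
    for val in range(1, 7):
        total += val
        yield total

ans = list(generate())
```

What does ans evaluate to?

Step 1: Generator accumulates running sum:
  val=1: total = 1, yield 1
  val=2: total = 3, yield 3
  val=3: total = 6, yield 6
  val=4: total = 10, yield 10
  val=5: total = 15, yield 15
  val=6: total = 21, yield 21
Therefore ans = [1, 3, 6, 10, 15, 21].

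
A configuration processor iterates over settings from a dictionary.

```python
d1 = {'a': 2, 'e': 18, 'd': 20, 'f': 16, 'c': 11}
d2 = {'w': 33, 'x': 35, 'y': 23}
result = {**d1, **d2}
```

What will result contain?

Step 1: Merge d1 and d2 (d2 values override on key conflicts).
Step 2: d1 has keys ['a', 'e', 'd', 'f', 'c'], d2 has keys ['w', 'x', 'y'].
Therefore result = {'a': 2, 'e': 18, 'd': 20, 'f': 16, 'c': 11, 'w': 33, 'x': 35, 'y': 23}.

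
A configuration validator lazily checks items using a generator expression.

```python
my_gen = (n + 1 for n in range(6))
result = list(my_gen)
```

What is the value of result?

Step 1: For each n in range(6), compute n+1:
  n=0: 0+1 = 1
  n=1: 1+1 = 2
  n=2: 2+1 = 3
  n=3: 3+1 = 4
  n=4: 4+1 = 5
  n=5: 5+1 = 6
Therefore result = [1, 2, 3, 4, 5, 6].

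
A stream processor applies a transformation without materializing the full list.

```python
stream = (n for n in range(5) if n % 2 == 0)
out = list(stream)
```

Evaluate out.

Step 1: Filter range(5) keeping only even values:
  n=0: even, included
  n=1: odd, excluded
  n=2: even, included
  n=3: odd, excluded
  n=4: even, included
Therefore out = [0, 2, 4].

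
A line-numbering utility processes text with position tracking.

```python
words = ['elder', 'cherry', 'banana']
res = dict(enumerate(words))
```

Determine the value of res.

Step 1: enumerate pairs indices with words:
  0 -> 'elder'
  1 -> 'cherry'
  2 -> 'banana'
Therefore res = {0: 'elder', 1: 'cherry', 2: 'banana'}.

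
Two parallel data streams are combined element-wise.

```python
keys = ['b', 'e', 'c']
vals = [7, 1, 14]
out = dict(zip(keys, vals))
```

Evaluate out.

Step 1: zip pairs keys with values:
  'b' -> 7
  'e' -> 1
  'c' -> 14
Therefore out = {'b': 7, 'e': 1, 'c': 14}.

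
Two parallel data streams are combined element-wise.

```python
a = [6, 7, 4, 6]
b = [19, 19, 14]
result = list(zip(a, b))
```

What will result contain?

Step 1: zip stops at shortest (len(a)=4, len(b)=3):
  Index 0: (6, 19)
  Index 1: (7, 19)
  Index 2: (4, 14)
Step 2: Last element of a (6) has no pair, dropped.
Therefore result = [(6, 19), (7, 19), (4, 14)].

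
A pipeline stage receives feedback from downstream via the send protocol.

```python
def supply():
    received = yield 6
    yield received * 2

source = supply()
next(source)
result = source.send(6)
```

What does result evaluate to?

Step 1: next(source) advances to first yield, producing 6.
Step 2: send(6) resumes, received = 6.
Step 3: yield received * 2 = 6 * 2 = 12.
Therefore result = 12.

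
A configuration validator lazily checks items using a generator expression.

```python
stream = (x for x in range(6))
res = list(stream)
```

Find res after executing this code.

Step 1: Generator expression iterates range(6): [0, 1, 2, 3, 4, 5].
Step 2: list() collects all values.
Therefore res = [0, 1, 2, 3, 4, 5].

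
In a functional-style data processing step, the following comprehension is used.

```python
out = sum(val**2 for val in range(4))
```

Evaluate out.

Step 1: Compute val**2 for each val in range(4):
  val=0: 0**2 = 0
  val=1: 1**2 = 1
  val=2: 2**2 = 4
  val=3: 3**2 = 9
Step 2: sum = 0 + 1 + 4 + 9 = 14.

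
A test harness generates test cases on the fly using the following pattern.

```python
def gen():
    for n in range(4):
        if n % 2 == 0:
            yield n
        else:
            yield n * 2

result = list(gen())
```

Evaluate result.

Step 1: For each n in range(4), yield n if even, else n*2:
  n=0 (even): yield 0
  n=1 (odd): yield 1*2 = 2
  n=2 (even): yield 2
  n=3 (odd): yield 3*2 = 6
Therefore result = [0, 2, 2, 6].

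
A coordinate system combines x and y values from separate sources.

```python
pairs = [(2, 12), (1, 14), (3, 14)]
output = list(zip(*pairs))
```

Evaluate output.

Step 1: zip(*pairs) transposes: unzips [(2, 12), (1, 14), (3, 14)] into separate sequences.
Step 2: First elements: (2, 1, 3), second elements: (12, 14, 14).
Therefore output = [(2, 1, 3), (12, 14, 14)].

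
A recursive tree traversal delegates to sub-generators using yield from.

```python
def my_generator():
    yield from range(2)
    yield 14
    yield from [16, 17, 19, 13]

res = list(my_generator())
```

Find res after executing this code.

Step 1: Trace yields in order:
  yield 0
  yield 1
  yield 14
  yield 16
  yield 17
  yield 19
  yield 13
Therefore res = [0, 1, 14, 16, 17, 19, 13].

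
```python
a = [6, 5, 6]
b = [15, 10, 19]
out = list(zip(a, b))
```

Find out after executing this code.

Step 1: zip pairs elements at same index:
  Index 0: (6, 15)
  Index 1: (5, 10)
  Index 2: (6, 19)
Therefore out = [(6, 15), (5, 10), (6, 19)].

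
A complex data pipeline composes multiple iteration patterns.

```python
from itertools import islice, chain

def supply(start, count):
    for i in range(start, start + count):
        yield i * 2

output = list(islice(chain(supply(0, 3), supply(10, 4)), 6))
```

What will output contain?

Step 1: supply(0, 3) yields [0, 2, 4].
Step 2: supply(10, 4) yields [20, 22, 24, 26].
Step 3: chain concatenates: [0, 2, 4, 20, 22, 24, 26].
Step 4: islice takes first 6: [0, 2, 4, 20, 22, 24].
Therefore output = [0, 2, 4, 20, 22, 24].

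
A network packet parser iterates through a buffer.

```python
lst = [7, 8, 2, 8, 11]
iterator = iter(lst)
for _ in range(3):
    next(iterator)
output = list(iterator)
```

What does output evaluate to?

Step 1: Create iterator over [7, 8, 2, 8, 11].
Step 2: Advance 3 positions (consuming [7, 8, 2]).
Step 3: list() collects remaining elements: [8, 11].
Therefore output = [8, 11].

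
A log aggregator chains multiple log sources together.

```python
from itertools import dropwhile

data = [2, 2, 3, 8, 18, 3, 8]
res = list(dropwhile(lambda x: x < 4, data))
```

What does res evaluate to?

Step 1: dropwhile drops elements while < 4:
  2 < 4: dropped
  2 < 4: dropped
  3 < 4: dropped
  8: kept (dropping stopped)
Step 2: Remaining elements kept regardless of condition.
Therefore res = [8, 18, 3, 8].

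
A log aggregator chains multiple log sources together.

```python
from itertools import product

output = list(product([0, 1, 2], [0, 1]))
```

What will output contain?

Step 1: product([0, 1, 2], [0, 1]) gives all pairs:
  (0, 0)
  (0, 1)
  (1, 0)
  (1, 1)
  (2, 0)
  (2, 1)
Therefore output = [(0, 0), (0, 1), (1, 0), (1, 1), (2, 0), (2, 1)].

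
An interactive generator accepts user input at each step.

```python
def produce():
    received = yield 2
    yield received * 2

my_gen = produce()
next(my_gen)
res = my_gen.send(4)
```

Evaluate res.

Step 1: next(my_gen) advances to first yield, producing 2.
Step 2: send(4) resumes, received = 4.
Step 3: yield received * 2 = 4 * 2 = 8.
Therefore res = 8.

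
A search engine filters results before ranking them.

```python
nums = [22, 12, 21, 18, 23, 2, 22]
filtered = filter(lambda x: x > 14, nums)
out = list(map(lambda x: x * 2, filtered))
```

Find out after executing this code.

Step 1: Filter nums for elements > 14:
  22: kept
  12: removed
  21: kept
  18: kept
  23: kept
  2: removed
  22: kept
Step 2: Map x * 2 on filtered [22, 21, 18, 23, 22]:
  22 -> 44
  21 -> 42
  18 -> 36
  23 -> 46
  22 -> 44
Therefore out = [44, 42, 36, 46, 44].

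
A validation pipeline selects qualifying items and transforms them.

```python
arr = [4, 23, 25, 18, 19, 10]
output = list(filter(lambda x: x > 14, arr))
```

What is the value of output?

Step 1: Filter elements > 14:
  4: removed
  23: kept
  25: kept
  18: kept
  19: kept
  10: removed
Therefore output = [23, 25, 18, 19].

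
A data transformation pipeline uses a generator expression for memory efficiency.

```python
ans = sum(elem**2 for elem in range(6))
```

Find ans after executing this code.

Step 1: Compute elem**2 for each elem in range(6):
  elem=0: 0**2 = 0
  elem=1: 1**2 = 1
  elem=2: 2**2 = 4
  elem=3: 3**2 = 9
  elem=4: 4**2 = 16
  elem=5: 5**2 = 25
Step 2: sum = 0 + 1 + 4 + 9 + 16 + 25 = 55.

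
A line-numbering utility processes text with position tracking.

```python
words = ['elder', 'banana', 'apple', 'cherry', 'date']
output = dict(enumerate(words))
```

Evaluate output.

Step 1: enumerate pairs indices with words:
  0 -> 'elder'
  1 -> 'banana'
  2 -> 'apple'
  3 -> 'cherry'
  4 -> 'date'
Therefore output = {0: 'elder', 1: 'banana', 2: 'apple', 3: 'cherry', 4: 'date'}.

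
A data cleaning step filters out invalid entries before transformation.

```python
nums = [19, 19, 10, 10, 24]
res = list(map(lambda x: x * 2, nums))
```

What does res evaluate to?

Step 1: Apply lambda x: x * 2 to each element:
  19 -> 38
  19 -> 38
  10 -> 20
  10 -> 20
  24 -> 48
Therefore res = [38, 38, 20, 20, 48].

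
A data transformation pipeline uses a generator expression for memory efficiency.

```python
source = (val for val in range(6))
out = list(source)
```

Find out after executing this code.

Step 1: Generator expression iterates range(6): [0, 1, 2, 3, 4, 5].
Step 2: list() collects all values.
Therefore out = [0, 1, 2, 3, 4, 5].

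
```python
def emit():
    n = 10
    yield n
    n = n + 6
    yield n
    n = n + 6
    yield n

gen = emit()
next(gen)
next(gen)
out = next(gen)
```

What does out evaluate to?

Step 1: Trace through generator execution:
  Yield 1: n starts at 10, yield 10
  Yield 2: n = 10 + 6 = 16, yield 16
  Yield 3: n = 16 + 6 = 22, yield 22
Step 2: First next() gets 10, second next() gets the second value, third next() yields 22.
Therefore out = 22.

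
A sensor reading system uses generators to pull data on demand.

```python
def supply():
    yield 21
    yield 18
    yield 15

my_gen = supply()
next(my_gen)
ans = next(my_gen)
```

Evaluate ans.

Step 1: supply() creates a generator.
Step 2: next(my_gen) yields 21 (consumed and discarded).
Step 3: next(my_gen) yields 18, assigned to ans.
Therefore ans = 18.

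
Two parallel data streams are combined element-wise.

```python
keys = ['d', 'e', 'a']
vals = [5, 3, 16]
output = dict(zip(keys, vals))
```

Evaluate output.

Step 1: zip pairs keys with values:
  'd' -> 5
  'e' -> 3
  'a' -> 16
Therefore output = {'d': 5, 'e': 3, 'a': 16}.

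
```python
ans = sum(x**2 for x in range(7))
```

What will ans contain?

Step 1: Compute x**2 for each x in range(7):
  x=0: 0**2 = 0
  x=1: 1**2 = 1
  x=2: 2**2 = 4
  x=3: 3**2 = 9
  x=4: 4**2 = 16
  x=5: 5**2 = 25
  x=6: 6**2 = 36
Step 2: sum = 0 + 1 + 4 + 9 + 16 + 25 + 36 = 91.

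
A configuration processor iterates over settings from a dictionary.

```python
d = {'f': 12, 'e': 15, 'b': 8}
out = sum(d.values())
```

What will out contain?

Step 1: d.values() = [12, 15, 8].
Step 2: sum = 35.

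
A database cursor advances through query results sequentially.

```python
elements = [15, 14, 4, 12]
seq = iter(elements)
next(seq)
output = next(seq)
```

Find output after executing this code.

Step 1: Create iterator over [15, 14, 4, 12].
Step 2: next() consumes 15.
Step 3: next() returns 14.
Therefore output = 14.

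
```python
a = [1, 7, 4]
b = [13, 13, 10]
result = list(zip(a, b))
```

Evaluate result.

Step 1: zip pairs elements at same index:
  Index 0: (1, 13)
  Index 1: (7, 13)
  Index 2: (4, 10)
Therefore result = [(1, 13), (7, 13), (4, 10)].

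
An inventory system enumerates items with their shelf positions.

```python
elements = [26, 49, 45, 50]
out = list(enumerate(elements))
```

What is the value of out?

Step 1: enumerate pairs each element with its index:
  (0, 26)
  (1, 49)
  (2, 45)
  (3, 50)
Therefore out = [(0, 26), (1, 49), (2, 45), (3, 50)].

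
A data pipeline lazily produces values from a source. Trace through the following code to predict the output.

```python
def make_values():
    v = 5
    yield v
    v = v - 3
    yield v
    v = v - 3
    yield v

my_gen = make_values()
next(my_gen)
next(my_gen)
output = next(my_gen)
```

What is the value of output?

Step 1: Trace through generator execution:
  Yield 1: v starts at 5, yield 5
  Yield 2: v = 5 - 3 = 2, yield 2
  Yield 3: v = 2 - 3 = -1, yield -1
Step 2: First next() gets 5, second next() gets the second value, third next() yields -1.
Therefore output = -1.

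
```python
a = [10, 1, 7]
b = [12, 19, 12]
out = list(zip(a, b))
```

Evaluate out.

Step 1: zip pairs elements at same index:
  Index 0: (10, 12)
  Index 1: (1, 19)
  Index 2: (7, 12)
Therefore out = [(10, 12), (1, 19), (7, 12)].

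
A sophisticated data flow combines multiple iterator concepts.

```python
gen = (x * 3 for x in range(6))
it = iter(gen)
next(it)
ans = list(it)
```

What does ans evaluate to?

Step 1: Generator produces [0, 3, 6, 9, 12, 15].
Step 2: next(it) consumes first element (0).
Step 3: list(it) collects remaining: [3, 6, 9, 12, 15].
Therefore ans = [3, 6, 9, 12, 15].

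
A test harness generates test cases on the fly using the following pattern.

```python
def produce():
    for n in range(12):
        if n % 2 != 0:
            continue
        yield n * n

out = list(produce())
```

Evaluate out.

Step 1: Only yield n**2 when n is divisible by 2:
  n=0: 0 % 2 == 0, yield 0**2 = 0
  n=2: 2 % 2 == 0, yield 2**2 = 4
  n=4: 4 % 2 == 0, yield 4**2 = 16
  n=6: 6 % 2 == 0, yield 6**2 = 36
  n=8: 8 % 2 == 0, yield 8**2 = 64
  n=10: 10 % 2 == 0, yield 10**2 = 100
Therefore out = [0, 4, 16, 36, 64, 100].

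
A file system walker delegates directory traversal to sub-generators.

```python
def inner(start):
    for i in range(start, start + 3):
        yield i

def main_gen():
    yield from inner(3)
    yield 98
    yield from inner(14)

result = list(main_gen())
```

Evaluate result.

Step 1: main_gen() delegates to inner(3):
  yield 3
  yield 4
  yield 5
Step 2: yield 98
Step 3: Delegates to inner(14):
  yield 14
  yield 15
  yield 16
Therefore result = [3, 4, 5, 98, 14, 15, 16].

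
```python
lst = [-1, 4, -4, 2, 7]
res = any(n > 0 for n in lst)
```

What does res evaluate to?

Step 1: Check n > 0 for each element in [-1, 4, -4, 2, 7]:
  -1 > 0: False
  4 > 0: True
  -4 > 0: False
  2 > 0: True
  7 > 0: True
Step 2: any() returns True.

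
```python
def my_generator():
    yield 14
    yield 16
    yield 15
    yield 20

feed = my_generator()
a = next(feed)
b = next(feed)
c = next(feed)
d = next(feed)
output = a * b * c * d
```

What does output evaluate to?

Step 1: Create generator and consume all values:
  a = next(feed) = 14
  b = next(feed) = 16
  c = next(feed) = 15
  d = next(feed) = 20
Step 2: output = 14 * 16 * 15 * 20 = 67200.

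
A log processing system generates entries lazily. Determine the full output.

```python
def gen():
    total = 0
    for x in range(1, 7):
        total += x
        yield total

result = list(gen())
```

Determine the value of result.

Step 1: Generator accumulates running sum:
  x=1: total = 1, yield 1
  x=2: total = 3, yield 3
  x=3: total = 6, yield 6
  x=4: total = 10, yield 10
  x=5: total = 15, yield 15
  x=6: total = 21, yield 21
Therefore result = [1, 3, 6, 10, 15, 21].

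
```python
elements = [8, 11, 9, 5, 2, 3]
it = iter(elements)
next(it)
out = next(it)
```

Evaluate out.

Step 1: Create iterator over [8, 11, 9, 5, 2, 3].
Step 2: next() consumes 8.
Step 3: next() returns 11.
Therefore out = 11.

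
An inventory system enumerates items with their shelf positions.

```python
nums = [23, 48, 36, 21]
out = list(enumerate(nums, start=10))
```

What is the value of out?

Step 1: enumerate with start=10:
  (10, 23)
  (11, 48)
  (12, 36)
  (13, 21)
Therefore out = [(10, 23), (11, 48), (12, 36), (13, 21)].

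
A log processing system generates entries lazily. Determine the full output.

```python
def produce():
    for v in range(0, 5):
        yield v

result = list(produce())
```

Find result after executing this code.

Step 1: The generator yields each value from range(0, 5).
Step 2: list() consumes all yields: [0, 1, 2, 3, 4].
Therefore result = [0, 1, 2, 3, 4].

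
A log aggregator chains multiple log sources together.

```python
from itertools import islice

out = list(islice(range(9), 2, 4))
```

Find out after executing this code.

Step 1: islice(range(9), 2, 4) takes elements at indices [2, 4).
Step 2: Elements: [2, 3].
Therefore out = [2, 3].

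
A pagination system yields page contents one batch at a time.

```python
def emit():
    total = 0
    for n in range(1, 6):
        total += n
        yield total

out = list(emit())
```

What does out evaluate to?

Step 1: Generator accumulates running sum:
  n=1: total = 1, yield 1
  n=2: total = 3, yield 3
  n=3: total = 6, yield 6
  n=4: total = 10, yield 10
  n=5: total = 15, yield 15
Therefore out = [1, 3, 6, 10, 15].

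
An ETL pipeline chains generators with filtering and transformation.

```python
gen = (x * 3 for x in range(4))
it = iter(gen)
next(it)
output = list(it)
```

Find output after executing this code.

Step 1: Generator produces [0, 3, 6, 9].
Step 2: next(it) consumes first element (0).
Step 3: list(it) collects remaining: [3, 6, 9].
Therefore output = [3, 6, 9].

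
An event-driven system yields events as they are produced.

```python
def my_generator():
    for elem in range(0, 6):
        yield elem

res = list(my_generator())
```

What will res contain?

Step 1: The generator yields each value from range(0, 6).
Step 2: list() consumes all yields: [0, 1, 2, 3, 4, 5].
Therefore res = [0, 1, 2, 3, 4, 5].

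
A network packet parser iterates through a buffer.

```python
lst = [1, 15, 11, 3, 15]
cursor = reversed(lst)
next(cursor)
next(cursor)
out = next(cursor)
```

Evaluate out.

Step 1: reversed([1, 15, 11, 3, 15]) gives iterator: [15, 3, 11, 15, 1].
Step 2: First next() = 15, second next() = 3.
Step 3: Third next() = 11.
Therefore out = 11.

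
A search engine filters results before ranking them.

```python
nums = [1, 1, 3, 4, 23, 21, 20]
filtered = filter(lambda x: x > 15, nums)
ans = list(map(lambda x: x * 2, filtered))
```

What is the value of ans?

Step 1: Filter nums for elements > 15:
  1: removed
  1: removed
  3: removed
  4: removed
  23: kept
  21: kept
  20: kept
Step 2: Map x * 2 on filtered [23, 21, 20]:
  23 -> 46
  21 -> 42
  20 -> 40
Therefore ans = [46, 42, 40].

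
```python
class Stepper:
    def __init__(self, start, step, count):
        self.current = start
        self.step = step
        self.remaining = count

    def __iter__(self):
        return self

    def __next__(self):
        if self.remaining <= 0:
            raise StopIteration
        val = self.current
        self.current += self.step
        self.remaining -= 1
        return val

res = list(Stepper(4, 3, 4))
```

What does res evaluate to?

Step 1: Stepper starts at 4, increments by 3, for 4 steps:
  Yield 4, then current += 3
  Yield 7, then current += 3
  Yield 10, then current += 3
  Yield 13, then current += 3
Therefore res = [4, 7, 10, 13].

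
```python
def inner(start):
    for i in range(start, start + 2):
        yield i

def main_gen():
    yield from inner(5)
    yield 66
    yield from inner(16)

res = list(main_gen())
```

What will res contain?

Step 1: main_gen() delegates to inner(5):
  yield 5
  yield 6
Step 2: yield 66
Step 3: Delegates to inner(16):
  yield 16
  yield 17
Therefore res = [5, 6, 66, 16, 17].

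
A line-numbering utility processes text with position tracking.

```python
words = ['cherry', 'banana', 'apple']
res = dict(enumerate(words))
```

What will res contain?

Step 1: enumerate pairs indices with words:
  0 -> 'cherry'
  1 -> 'banana'
  2 -> 'apple'
Therefore res = {0: 'cherry', 1: 'banana', 2: 'apple'}.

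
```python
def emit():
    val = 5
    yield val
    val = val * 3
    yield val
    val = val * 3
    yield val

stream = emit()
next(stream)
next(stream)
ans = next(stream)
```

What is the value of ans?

Step 1: Trace through generator execution:
  Yield 1: val starts at 5, yield 5
  Yield 2: val = 5 * 3 = 15, yield 15
  Yield 3: val = 15 * 3 = 45, yield 45
Step 2: First next() gets 5, second next() gets the second value, third next() yields 45.
Therefore ans = 45.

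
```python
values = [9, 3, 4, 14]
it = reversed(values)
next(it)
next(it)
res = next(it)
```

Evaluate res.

Step 1: reversed([9, 3, 4, 14]) gives iterator: [14, 4, 3, 9].
Step 2: First next() = 14, second next() = 4.
Step 3: Third next() = 3.
Therefore res = 3.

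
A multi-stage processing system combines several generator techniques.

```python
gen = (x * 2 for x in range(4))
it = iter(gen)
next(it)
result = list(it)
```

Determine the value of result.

Step 1: Generator produces [0, 2, 4, 6].
Step 2: next(it) consumes first element (0).
Step 3: list(it) collects remaining: [2, 4, 6].
Therefore result = [2, 4, 6].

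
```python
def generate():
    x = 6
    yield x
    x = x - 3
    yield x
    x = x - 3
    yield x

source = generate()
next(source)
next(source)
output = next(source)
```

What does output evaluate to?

Step 1: Trace through generator execution:
  Yield 1: x starts at 6, yield 6
  Yield 2: x = 6 - 3 = 3, yield 3
  Yield 3: x = 3 - 3 = 0, yield 0
Step 2: First next() gets 6, second next() gets the second value, third next() yields 0.
Therefore output = 0.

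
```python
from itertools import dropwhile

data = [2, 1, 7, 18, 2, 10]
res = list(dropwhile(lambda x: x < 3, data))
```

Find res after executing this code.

Step 1: dropwhile drops elements while < 3:
  2 < 3: dropped
  1 < 3: dropped
  7: kept (dropping stopped)
Step 2: Remaining elements kept regardless of condition.
Therefore res = [7, 18, 2, 10].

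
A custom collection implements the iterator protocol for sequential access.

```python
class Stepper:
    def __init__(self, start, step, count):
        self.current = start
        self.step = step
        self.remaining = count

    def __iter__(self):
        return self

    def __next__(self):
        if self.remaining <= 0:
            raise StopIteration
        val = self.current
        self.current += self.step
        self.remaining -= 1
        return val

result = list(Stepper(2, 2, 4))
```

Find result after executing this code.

Step 1: Stepper starts at 2, increments by 2, for 4 steps:
  Yield 2, then current += 2
  Yield 4, then current += 2
  Yield 6, then current += 2
  Yield 8, then current += 2
Therefore result = [2, 4, 6, 8].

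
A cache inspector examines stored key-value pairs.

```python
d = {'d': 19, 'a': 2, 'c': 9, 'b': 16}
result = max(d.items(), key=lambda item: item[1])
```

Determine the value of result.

Step 1: Find item with maximum value:
  ('d', 19)
  ('a', 2)
  ('c', 9)
  ('b', 16)
Step 2: Maximum value is 19 at key 'd'.
Therefore result = ('d', 19).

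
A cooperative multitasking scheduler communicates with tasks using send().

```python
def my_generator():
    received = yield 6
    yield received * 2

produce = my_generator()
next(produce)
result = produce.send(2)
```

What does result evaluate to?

Step 1: next(produce) advances to first yield, producing 6.
Step 2: send(2) resumes, received = 2.
Step 3: yield received * 2 = 2 * 2 = 4.
Therefore result = 4.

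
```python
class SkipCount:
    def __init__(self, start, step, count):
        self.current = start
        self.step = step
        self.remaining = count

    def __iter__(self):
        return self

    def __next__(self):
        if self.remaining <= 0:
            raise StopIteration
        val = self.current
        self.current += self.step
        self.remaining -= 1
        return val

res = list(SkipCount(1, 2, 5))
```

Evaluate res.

Step 1: SkipCount starts at 1, increments by 2, for 5 steps:
  Yield 1, then current += 2
  Yield 3, then current += 2
  Yield 5, then current += 2
  Yield 7, then current += 2
  Yield 9, then current += 2
Therefore res = [1, 3, 5, 7, 9].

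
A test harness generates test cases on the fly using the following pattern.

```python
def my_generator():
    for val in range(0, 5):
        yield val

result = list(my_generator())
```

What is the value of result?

Step 1: The generator yields each value from range(0, 5).
Step 2: list() consumes all yields: [0, 1, 2, 3, 4].
Therefore result = [0, 1, 2, 3, 4].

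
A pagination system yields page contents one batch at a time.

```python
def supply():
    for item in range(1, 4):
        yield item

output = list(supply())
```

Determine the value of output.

Step 1: The generator yields each value from range(1, 4).
Step 2: list() consumes all yields: [1, 2, 3].
Therefore output = [1, 2, 3].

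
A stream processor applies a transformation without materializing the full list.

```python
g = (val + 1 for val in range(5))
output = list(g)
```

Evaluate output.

Step 1: For each val in range(5), compute val+1:
  val=0: 0+1 = 1
  val=1: 1+1 = 2
  val=2: 2+1 = 3
  val=3: 3+1 = 4
  val=4: 4+1 = 5
Therefore output = [1, 2, 3, 4, 5].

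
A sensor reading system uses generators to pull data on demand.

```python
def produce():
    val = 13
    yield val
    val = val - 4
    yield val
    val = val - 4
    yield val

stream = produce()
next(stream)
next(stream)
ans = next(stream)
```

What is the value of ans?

Step 1: Trace through generator execution:
  Yield 1: val starts at 13, yield 13
  Yield 2: val = 13 - 4 = 9, yield 9
  Yield 3: val = 9 - 4 = 5, yield 5
Step 2: First next() gets 13, second next() gets the second value, third next() yields 5.
Therefore ans = 5.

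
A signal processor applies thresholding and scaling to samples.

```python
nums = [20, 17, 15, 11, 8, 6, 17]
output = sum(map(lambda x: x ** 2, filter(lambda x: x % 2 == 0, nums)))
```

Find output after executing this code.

Step 1: Filter even numbers from [20, 17, 15, 11, 8, 6, 17]: [20, 8, 6]
Step 2: Square each: [400, 64, 36]
Step 3: Sum = 500.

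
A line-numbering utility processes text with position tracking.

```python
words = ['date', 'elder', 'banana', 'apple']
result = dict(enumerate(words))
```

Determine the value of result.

Step 1: enumerate pairs indices with words:
  0 -> 'date'
  1 -> 'elder'
  2 -> 'banana'
  3 -> 'apple'
Therefore result = {0: 'date', 1: 'elder', 2: 'banana', 3: 'apple'}.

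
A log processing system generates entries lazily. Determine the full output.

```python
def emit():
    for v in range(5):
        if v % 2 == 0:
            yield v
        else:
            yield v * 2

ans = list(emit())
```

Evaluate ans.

Step 1: For each v in range(5), yield v if even, else v*2:
  v=0 (even): yield 0
  v=1 (odd): yield 1*2 = 2
  v=2 (even): yield 2
  v=3 (odd): yield 3*2 = 6
  v=4 (even): yield 4
Therefore ans = [0, 2, 2, 6, 4].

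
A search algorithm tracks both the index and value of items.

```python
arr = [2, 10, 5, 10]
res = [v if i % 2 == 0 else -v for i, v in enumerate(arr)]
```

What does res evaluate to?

Step 1: For each (i, v), keep v if i is even, negate if odd:
  i=0 (even): keep 2
  i=1 (odd): negate to -10
  i=2 (even): keep 5
  i=3 (odd): negate to -10
Therefore res = [2, -10, 5, -10].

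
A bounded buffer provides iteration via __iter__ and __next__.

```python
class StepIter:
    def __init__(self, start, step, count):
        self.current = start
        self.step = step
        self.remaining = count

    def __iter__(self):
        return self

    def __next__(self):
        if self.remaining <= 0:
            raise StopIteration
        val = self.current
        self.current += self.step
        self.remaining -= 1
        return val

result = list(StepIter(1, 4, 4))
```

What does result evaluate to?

Step 1: StepIter starts at 1, increments by 4, for 4 steps:
  Yield 1, then current += 4
  Yield 5, then current += 4
  Yield 9, then current += 4
  Yield 13, then current += 4
Therefore result = [1, 5, 9, 13].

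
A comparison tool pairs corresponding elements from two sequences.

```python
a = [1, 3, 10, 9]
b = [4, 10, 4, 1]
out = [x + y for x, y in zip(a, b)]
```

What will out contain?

Step 1: Add corresponding elements:
  1 + 4 = 5
  3 + 10 = 13
  10 + 4 = 14
  9 + 1 = 10
Therefore out = [5, 13, 14, 10].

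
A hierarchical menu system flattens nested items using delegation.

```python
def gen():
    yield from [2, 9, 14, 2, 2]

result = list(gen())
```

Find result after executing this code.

Step 1: yield from delegates to the iterable, yielding each element.
Step 2: Collected values: [2, 9, 14, 2, 2].
Therefore result = [2, 9, 14, 2, 2].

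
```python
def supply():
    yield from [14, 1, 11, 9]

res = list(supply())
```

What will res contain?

Step 1: yield from delegates to the iterable, yielding each element.
Step 2: Collected values: [14, 1, 11, 9].
Therefore res = [14, 1, 11, 9].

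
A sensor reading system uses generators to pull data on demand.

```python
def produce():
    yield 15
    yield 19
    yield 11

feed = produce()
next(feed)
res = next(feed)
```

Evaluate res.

Step 1: produce() creates a generator.
Step 2: next(feed) yields 15 (consumed and discarded).
Step 3: next(feed) yields 19, assigned to res.
Therefore res = 19.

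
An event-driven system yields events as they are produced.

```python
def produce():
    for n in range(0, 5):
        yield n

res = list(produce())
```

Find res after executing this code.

Step 1: The generator yields each value from range(0, 5).
Step 2: list() consumes all yields: [0, 1, 2, 3, 4].
Therefore res = [0, 1, 2, 3, 4].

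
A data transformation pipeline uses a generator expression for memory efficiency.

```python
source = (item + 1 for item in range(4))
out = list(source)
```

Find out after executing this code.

Step 1: For each item in range(4), compute item+1:
  item=0: 0+1 = 1
  item=1: 1+1 = 2
  item=2: 2+1 = 3
  item=3: 3+1 = 4
Therefore out = [1, 2, 3, 4].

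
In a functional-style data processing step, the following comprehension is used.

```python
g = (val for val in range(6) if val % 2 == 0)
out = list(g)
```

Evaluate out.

Step 1: Filter range(6) keeping only even values:
  val=0: even, included
  val=1: odd, excluded
  val=2: even, included
  val=3: odd, excluded
  val=4: even, included
  val=5: odd, excluded
Therefore out = [0, 2, 4].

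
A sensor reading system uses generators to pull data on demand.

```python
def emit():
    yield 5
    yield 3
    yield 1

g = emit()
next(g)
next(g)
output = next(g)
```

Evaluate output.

Step 1: emit() creates a generator.
Step 2: next(g) yields 5 (consumed and discarded).
Step 3: next(g) yields 3 (consumed and discarded).
Step 4: next(g) yields 1, assigned to output.
Therefore output = 1.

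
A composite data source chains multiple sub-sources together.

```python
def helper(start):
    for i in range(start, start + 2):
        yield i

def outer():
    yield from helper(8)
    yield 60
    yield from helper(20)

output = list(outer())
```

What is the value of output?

Step 1: outer() delegates to helper(8):
  yield 8
  yield 9
Step 2: yield 60
Step 3: Delegates to helper(20):
  yield 20
  yield 21
Therefore output = [8, 9, 60, 20, 21].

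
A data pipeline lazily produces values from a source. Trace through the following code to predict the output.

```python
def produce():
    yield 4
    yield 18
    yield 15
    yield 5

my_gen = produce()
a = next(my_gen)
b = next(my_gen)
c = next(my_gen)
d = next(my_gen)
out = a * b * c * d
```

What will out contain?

Step 1: Create generator and consume all values:
  a = next(my_gen) = 4
  b = next(my_gen) = 18
  c = next(my_gen) = 15
  d = next(my_gen) = 5
Step 2: out = 4 * 18 * 15 * 5 = 5400.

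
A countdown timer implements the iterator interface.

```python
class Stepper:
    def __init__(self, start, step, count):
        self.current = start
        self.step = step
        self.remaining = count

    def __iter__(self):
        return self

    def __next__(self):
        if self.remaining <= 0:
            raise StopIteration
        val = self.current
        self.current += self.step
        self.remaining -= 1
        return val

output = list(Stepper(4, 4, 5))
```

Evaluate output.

Step 1: Stepper starts at 4, increments by 4, for 5 steps:
  Yield 4, then current += 4
  Yield 8, then current += 4
  Yield 12, then current += 4
  Yield 16, then current += 4
  Yield 20, then current += 4
Therefore output = [4, 8, 12, 16, 20].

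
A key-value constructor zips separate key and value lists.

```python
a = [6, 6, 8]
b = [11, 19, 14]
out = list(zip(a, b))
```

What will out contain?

Step 1: zip pairs elements at same index:
  Index 0: (6, 11)
  Index 1: (6, 19)
  Index 2: (8, 14)
Therefore out = [(6, 11), (6, 19), (8, 14)].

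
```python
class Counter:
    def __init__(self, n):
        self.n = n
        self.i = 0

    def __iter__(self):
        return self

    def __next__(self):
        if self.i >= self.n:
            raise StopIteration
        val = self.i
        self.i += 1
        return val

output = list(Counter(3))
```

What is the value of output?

Step 1: Counter(3) creates an iterator counting 0 to 2.
Step 2: list() consumes all values: [0, 1, 2].
Therefore output = [0, 1, 2].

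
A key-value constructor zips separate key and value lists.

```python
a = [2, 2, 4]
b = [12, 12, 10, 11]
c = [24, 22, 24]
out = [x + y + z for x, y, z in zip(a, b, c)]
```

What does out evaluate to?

Step 1: zip three lists (truncates to shortest, len=3):
  2 + 12 + 24 = 38
  2 + 12 + 22 = 36
  4 + 10 + 24 = 38
Therefore out = [38, 36, 38].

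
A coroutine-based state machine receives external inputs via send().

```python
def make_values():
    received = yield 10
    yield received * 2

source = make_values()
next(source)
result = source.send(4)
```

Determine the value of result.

Step 1: next(source) advances to first yield, producing 10.
Step 2: send(4) resumes, received = 4.
Step 3: yield received * 2 = 4 * 2 = 8.
Therefore result = 8.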